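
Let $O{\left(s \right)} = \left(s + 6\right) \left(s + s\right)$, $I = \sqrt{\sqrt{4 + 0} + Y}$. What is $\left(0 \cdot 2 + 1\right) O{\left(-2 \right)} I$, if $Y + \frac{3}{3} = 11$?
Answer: $- 32 \sqrt{3} \approx -55.426$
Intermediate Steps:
$Y = 10$ ($Y = -1 + 11 = 10$)
$I = 2 \sqrt{3}$ ($I = \sqrt{\sqrt{4 + 0} + 10} = \sqrt{\sqrt{4} + 10} = \sqrt{2 + 10} = \sqrt{12} = 2 \sqrt{3} \approx 3.4641$)
$O{\left(s \right)} = 2 s \left(6 + s\right)$ ($O{\left(s \right)} = \left(6 + s\right) 2 s = 2 s \left(6 + s\right)$)
$\left(0 \cdot 2 + 1\right) O{\left(-2 \right)} I = \left(0 \cdot 2 + 1\right) 2 \left(-2\right) \left(6 - 2\right) 2 \sqrt{3} = \left(0 + 1\right) 2 \left(-2\right) 4 \cdot 2 \sqrt{3} = 1 \left(-16\right) 2 \sqrt{3} = - 16 \cdot 2 \sqrt{3} = - 32 \sqrt{3}$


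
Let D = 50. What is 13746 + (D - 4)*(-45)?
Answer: 11676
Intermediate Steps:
13746 + (D - 4)*(-45) = 13746 + (50 - 4)*(-45) = 13746 + 46*(-45) = 13746 - 2070 = 11676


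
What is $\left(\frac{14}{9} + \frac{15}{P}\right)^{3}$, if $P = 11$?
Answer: $\frac{24137569}{970299} \approx 24.876$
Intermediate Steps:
$\left(\frac{14}{9} + \frac{15}{P}\right)^{3} = \left(\frac{14}{9} + \frac{15}{11}\right)^{3} = \left(\frac{289}{99}\right)^{3} = \frac{24137569}{970299}$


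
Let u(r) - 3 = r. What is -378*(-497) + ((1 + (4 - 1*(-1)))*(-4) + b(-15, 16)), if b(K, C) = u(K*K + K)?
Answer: 188055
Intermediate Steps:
u(r) = 3 + r
b(K, C) = 3 + K + K² (b(K, C) = 3 + (K*K + K) = 3 + (K² + K) = 3 + (K + K²) = 3 + K + K²)
-378*(-497) + ((1 + (4 - 1*(-1)))*(-4) + b(-15, 16)) = -378*(-497) + ((1 + (4 - 1*(-1)))*(-4) + (3 - 15*(1 - 15))) = 187866 + ((1 + (4 + 1))*(-4) + (3 - 15*(-14))) = 187866 + ((1 + 5)*(-4) + (3 + 210)) = 187866 + (6*(-4) + 213) = 187866 + (-24 + 213) = 187866 + 189 = 188055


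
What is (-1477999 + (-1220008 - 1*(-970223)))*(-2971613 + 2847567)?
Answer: 214324694064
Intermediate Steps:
(-1477999 + (-1220008 - 1*(-970223)))*(-2971613 + 2847567) = (-1477999 + (-1220008 + 970223))*(-124046) = (-1477999 - 249785)*(-124046) = -1727784*(-124046) = 214324694064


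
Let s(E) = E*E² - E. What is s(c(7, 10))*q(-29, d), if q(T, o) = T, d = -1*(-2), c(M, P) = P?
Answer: -28710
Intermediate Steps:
d = 2
s(E) = E³ - E
s(c(7, 10))*q(-29, d) = (10³ - 1*10)*(-29) = (1000 - 10)*(-29) = 990*(-29) = -28710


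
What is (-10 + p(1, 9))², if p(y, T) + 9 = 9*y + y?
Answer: 81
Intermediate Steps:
p(y, T) = -9 + 10*y (p(y, T) = -9 + (9*y + y) = -9 + 10*y)
(-10 + p(1, 9))² = (-10 + (-9 + 10*1))² = (-10 + (-9 + 10))² = (-10 + 1)² = (-9)² = 81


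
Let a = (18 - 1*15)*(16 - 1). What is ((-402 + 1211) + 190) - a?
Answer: 954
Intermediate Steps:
a = 45 (a = (18 - 15)*15 = 3*15 = 45)
((-402 + 1211) + 190) - a = ((-402 + 1211) + 190) - 1*45 = (809 + 190) - 45 = 999 - 45 = 954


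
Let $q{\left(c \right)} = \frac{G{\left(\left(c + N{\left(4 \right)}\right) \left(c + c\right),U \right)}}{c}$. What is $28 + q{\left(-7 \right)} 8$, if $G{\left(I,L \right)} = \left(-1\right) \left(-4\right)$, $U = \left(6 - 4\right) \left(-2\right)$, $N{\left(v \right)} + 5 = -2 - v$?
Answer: $\frac{164}{7} \approx 23.429$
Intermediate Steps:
$N{\left(v \right)} = -7 - v$ ($N{\left(v \right)} = -5 - \left(2 + v\right) = -7 - v$)
$U = -4$ ($U = 2 \left(-2\right) = -4$)
$G{\left(I,L \right)} = 4$
$q{\left(c \right)} = \frac{4}{c}$
$28 + q{\left(-7 \right)} 8 = 28 + \frac{4}{-7} \cdot 8 = 28 + 4 \left(- \frac{1}{7}\right) 8 = 28 - \frac{32}{7} = \frac{164}{7}$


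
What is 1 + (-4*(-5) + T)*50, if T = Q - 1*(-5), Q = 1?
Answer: 1301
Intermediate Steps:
T = 6 (T = 1 - 1*(-5) = 1 + 5 = 6)
1 + (-4*(-5) + T)*50 = 1 + (-4*(-5) + 6)*50 = 1 + (20 + 6)*50 = 1 + 26*50 = 1 + 1300 = 1301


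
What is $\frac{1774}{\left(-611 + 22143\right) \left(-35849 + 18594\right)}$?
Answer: $- \frac{887}{185767330} \approx -4.7748 \cdot 10^{-6}$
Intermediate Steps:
$\frac{1774}{\left(-611 + 22143\right) \left(-35849 + 18594\right)} = \frac{1774}{21532 \left(-17255\right)} = \frac{1774}{-371534660} = 1774 \left(- \frac{1}{371534660}\right) = - \frac{887}{185767330}$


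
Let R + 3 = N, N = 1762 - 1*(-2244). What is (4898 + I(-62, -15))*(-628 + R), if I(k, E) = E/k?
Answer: 1024957125/62 ≈ 1.6532e+7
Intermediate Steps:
N = 4006 (N = 1762 + 2244 = 4006)
R = 4003 (R = -3 + 4006 = 4003)
(4898 + I(-62, -15))*(-628 + R) = (4898 - 15/(-62))*(-628 + 4003) = (4898 - 15*(-1/62))*3375 = (4898 + 15/62)*3375 = (303691/62)*3375 = 1024957125/62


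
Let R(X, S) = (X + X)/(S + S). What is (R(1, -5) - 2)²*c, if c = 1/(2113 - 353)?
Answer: 11/4000 ≈ 0.0027500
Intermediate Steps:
R(X, S) = X/S (R(X, S) = (2*X)/((2*S)) = (2*X)*(1/(2*S)) = X/S)
c = 1/1760 ≈ 0.00056818
(R(1, -5) - 2)²*c = (1/(-5) - 2)²*(1/1760) = (1*(-⅕) - 2)²*(1/1760) = (-⅕ - 2)²*(1/1760) = (-11/5)²*(1/1760) = (121/25)*(1/1760) = 11/4000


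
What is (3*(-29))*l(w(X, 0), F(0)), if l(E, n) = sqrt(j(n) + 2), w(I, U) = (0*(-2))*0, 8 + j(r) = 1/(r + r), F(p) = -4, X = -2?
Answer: -609*I*sqrt(2)/4 ≈ -215.31*I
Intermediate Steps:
j(r) = -8 + 1/(2*r) (j(r) = -8 + 1/(r + r) = -8 + 1/(2*r))
w(I, U) = 0 (w(I, U) = 0*0 = 0)
l(E, n) = sqrt(-6 + 1/(2*n)) (l(E, n) = sqrt((-8 + 1/(2*n)) + 2) = sqrt(-6 + 1/(2*n)))
(3*(-29))*l(w(X, 0), F(0)) = (3*(-29))*(sqrt(-24 + 2/(-4))/2) = -87*sqrt(-24 + 2*(-1/4))/2 = -87*sqrt(-24 - 1/2)/2 = -87*sqrt(-49/2)/2 = -87*7*I*sqrt(2)/2/2 = -609*I*sqrt(2)/4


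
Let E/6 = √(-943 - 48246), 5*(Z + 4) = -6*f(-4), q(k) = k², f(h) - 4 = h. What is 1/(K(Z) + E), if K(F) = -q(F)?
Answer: -4/442765 - 3*I*√49189/885530 ≈ -9.0341e-6 - 0.00075137*I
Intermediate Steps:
f(h) = 4 + h
Z = -4 (Z = -4 + (-6*(4 - 4))/5 = -4 + (-6*0)/5 = -4 + (⅕)*0 = -4 + 0 = -4)
E = 6*I*√49189 (E = 6*√(-943 - 48246) = 6*√(-49189) = 6*(I*√49189) = 6*I*√49189 ≈ 1330.7*I)
K(F) = -F²
1/(K(Z) + E) = 1/(-1*(-4)² + 6*I*√49189) = 1/(-1*16 + 6*I*√49189) = 1/(-16 + 6*I*√49189)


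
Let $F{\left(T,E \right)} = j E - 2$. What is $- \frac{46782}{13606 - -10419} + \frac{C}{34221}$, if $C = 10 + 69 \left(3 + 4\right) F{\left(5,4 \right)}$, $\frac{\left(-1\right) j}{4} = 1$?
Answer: $- \frac{1809559922}{822159525} \approx -2.201$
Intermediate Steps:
$j = -4$ ($j = \left(-4\right) 1 = -4$)
$F{\left(T,E \right)} = -2 - 4 E$ ($F{\left(T,E \right)} = - 4 E - 2 = -2 - 4 E$)
$C = -8684$ ($C = 10 + 69 \left(3 + 4\right) \left(-2 - 16\right) = 10 + 69 \cdot 7 \left(-2 - 16\right) = 10 + 69 \cdot 7 \left(-18\right) = 10 + 69 \left(-126\right) = 10 - 8694 = -8684$)
$- \frac{46782}{13606 - -10419} + \frac{C}{34221} = - \frac{46782}{13606 - -10419} - \frac{8684}{34221} = - \frac{46782}{13606 + 10419} - \frac{8684}{34221} = - \frac{46782}{24025} - \frac{8684}{34221} = - \frac{1809559922}{822159525}$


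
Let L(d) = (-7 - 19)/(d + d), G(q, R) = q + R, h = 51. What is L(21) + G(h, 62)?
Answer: 2360/21 ≈ 112.38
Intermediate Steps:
G(q, R) = R + q
L(d) = -13/d (L(d) = -26*1/(2*d) = -13/d)
L(21) + G(h, 62) = -13/21 + (62 + 51) = -13*1/21 + 113 = -13/21 + 113 = 2360/21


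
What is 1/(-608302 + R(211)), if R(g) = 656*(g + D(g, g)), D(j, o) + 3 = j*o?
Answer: 1/28733922 ≈ 3.4802e-8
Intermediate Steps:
D(j, o) = -3 + j*o
R(g) = -1968 + 656*g + 656*g² (R(g) = 656*(g + (-3 + g*g)) = 656*(g + (-3 + g²)) = 656*(-3 + g + g²) = -1968 + 656*g + 656*g²)
1/(-608302 + R(211)) = 1/(-608302 + (-1968 + 656*211 + 656*211²)) = 1/(-608302 + (-1968 + 138416 + 656*44521)) = 1/(-608302 + (-1968 + 138416 + 29205776)) = 1/(-608302 + 29342224) = 1/28733922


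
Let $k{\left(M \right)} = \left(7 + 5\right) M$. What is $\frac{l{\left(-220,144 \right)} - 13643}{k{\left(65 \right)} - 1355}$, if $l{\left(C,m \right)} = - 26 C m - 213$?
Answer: $- \frac{809824}{575} \approx -1408.4$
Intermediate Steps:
$l{\left(C,m \right)} = -213 - 26 C m$ ($l{\left(C,m \right)} = - 26 C m - 213 = -213 - 26 C m$)
$k{\left(M \right)} = 12 M$
$\frac{l{\left(-220,144 \right)} - 13643}{k{\left(65 \right)} - 1355} = \frac{\left(-213 - \left(-5720\right) 144\right) - 13643}{12 \cdot 65 - 1355} = \frac{\left(-213 + 823680\right) - 13643}{780 - 1355} = \frac{823467 - 13643}{-575} = 809824 \left(- \frac{1}{575}\right) = - \frac{809824}{575}$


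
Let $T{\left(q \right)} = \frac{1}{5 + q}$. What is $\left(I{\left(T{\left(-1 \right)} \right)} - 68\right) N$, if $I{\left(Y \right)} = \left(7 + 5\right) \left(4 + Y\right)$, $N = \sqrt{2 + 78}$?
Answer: $- 68 \sqrt{5} \approx -152.05$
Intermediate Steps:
$N = 4 \sqrt{5}$ ($N = \sqrt{80} = 4 \sqrt{5} \approx 8.9443$)
$I{\left(Y \right)} = 48 + 12 Y$ ($I{\left(Y \right)} = 12 \left(4 + Y\right) = 48 + 12 Y$)
$\left(I{\left(T{\left(-1 \right)} \right)} - 68\right) N = \left(\left(48 + \frac{12}{5 - 1}\right) - 68\right) 4 \sqrt{5} = \left(\left(48 + \frac{12}{4}\right) - 68\right) 4 \sqrt{5} = \left(\left(48 + 12 \cdot \frac{1}{4}\right) - 68\right) 4 \sqrt{5} = \left(\left(48 + 3\right) - 68\right) 4 \sqrt{5} = \left(51 - 68\right) 4 \sqrt{5} = - 17 \cdot 4 \sqrt{5} = - 68 \sqrt{5}$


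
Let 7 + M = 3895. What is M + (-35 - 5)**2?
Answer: 5488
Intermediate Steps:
M = 3888 (M = -7 + 3895 = 3888)
M + (-35 - 5)**2 = 3888 + (-35 - 5)**2 = 3888 + (-40)**2 = 3888 + 1600 = 5488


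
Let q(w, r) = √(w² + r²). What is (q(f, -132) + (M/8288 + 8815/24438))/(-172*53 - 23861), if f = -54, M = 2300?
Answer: -16158265/834904035336 - 6*√565/32977 ≈ -0.0043441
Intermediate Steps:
q(w, r) = √(r² + w²)
(q(f, -132) + (M/8288 + 8815/24438))/(-172*53 - 23861) = (√((-132)² + (-54)²) + (2300/8288 + 8815/24438))/(-172*53 - 23861) = (√(17424 + 2916) + (2300*(1/8288) + 8815*(1/24438)))/(-9116 - 23861) = (√20340 + (575/2072 + 8815/24438))/(-32977) = (6*√565 + 16158265/25317768)*(-1/32977) = (16158265/25317768 + 6*√565)*(-1/32977) = -16158265/834904035336 - 6*√565/32977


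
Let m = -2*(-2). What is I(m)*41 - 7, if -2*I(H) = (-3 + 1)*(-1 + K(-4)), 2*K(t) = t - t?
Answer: -48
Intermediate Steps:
K(t) = 0 (K(t) = (t - t)/2 = (½)*0 = 0)
m = 4
I(H) = -1 (I(H) = -(-3 + 1)*(-1 + 0)/2 = -(-1)*(-1) = -½*2 = -1)
I(m)*41 - 7 = -1*41 - 7 = -41 - 7 = -48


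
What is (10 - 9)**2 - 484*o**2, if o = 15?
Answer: -108899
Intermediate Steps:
(10 - 9)**2 - 484*o**2 = (10 - 9)**2 - 484*15**2 = 1**2 - 484*225 = 1 - 108900 = -108899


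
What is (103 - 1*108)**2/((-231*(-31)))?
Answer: 25/7161 ≈ 0.0034911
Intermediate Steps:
(103 - 1*108)**2/((-231*(-31))) = (103 - 108)**2/7161 = (-5)**2*(1/7161) = 25*(1/7161) = 25/7161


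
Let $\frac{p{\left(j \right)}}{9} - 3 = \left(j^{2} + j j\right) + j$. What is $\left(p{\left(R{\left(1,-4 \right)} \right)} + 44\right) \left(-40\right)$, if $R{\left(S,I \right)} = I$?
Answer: $-12920$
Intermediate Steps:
$p{\left(j \right)} = 27 + 9 j + 18 j^{2}$ ($p{\left(j \right)} = 27 + 9 \left(\left(j^{2} + j j\right) + j\right) = 27 + 9 \left(\left(j^{2} + j^{2}\right) + j\right) = 27 + 9 \left(2 j^{2} + j\right) = 27 + 9 \left(j + 2 j^{2}\right) = 27 + \left(9 j + 18 j^{2}\right) = 27 + 9 j + 18 j^{2}$)
$\left(p{\left(R{\left(1,-4 \right)} \right)} + 44\right) \left(-40\right) = \left(\left(27 + 9 \left(-4\right) + 18 \left(-4\right)^{2}\right) + 44\right) \left(-40\right) = \left(\left(27 - 36 + 18 \cdot 16\right) + 44\right) \left(-40\right) = \left(\left(27 - 36 + 288\right) + 44\right) \left(-40\right) = \left(279 + 44\right) \left(-40\right) = 323 \left(-40\right) = -12920$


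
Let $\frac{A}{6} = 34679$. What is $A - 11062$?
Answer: $197012$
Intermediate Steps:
$A = 208074$ ($A = 6 \cdot 34679 = 208074$)
$A - 11062 = 208074 - 11062 = 197012$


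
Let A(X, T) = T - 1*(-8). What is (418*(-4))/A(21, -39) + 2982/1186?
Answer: 1037717/18383 ≈ 56.450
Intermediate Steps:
A(X, T) = 8 + T (A(X, T) = T + 8 = 8 + T)
(418*(-4))/A(21, -39) + 2982/1186 = (418*(-4))/(8 - 39) + 2982/1186 = -1672/(-31) + 2982*(1/1186) = -1672*(-1/31) + 1491/593 = 1672/31 + 1491/593 = 1037717/18383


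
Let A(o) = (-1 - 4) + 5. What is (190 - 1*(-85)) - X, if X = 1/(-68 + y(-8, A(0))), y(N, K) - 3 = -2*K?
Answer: 17876/65 ≈ 275.02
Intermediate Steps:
A(o) = 0 (A(o) = -5 + 5 = 0)
y(N, K) = 3 - 2*K
X = -1/65 (X = 1/(-68 + (3 - 2*0)) = 1/(-68 + (3 + 0)) = 1/(-68 + 3) = 1/(-65) = -1/65 ≈ -0.015385)
(190 - 1*(-85)) - X = (190 - 1*(-85)) - 1*(-1/65) = (190 + 85) + 1/65 = 275 + 1/65 = 17876/65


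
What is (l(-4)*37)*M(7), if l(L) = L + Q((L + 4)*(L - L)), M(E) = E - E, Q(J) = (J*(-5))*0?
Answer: 0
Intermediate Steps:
Q(J) = 0 (Q(J) = -5*J*0 = 0)
M(E) = 0
l(L) = L (l(L) = L + 0 = L)
(l(-4)*37)*M(7) = -4*37*0 = -148*0 = 0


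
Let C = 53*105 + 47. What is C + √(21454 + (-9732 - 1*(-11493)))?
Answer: 5612 + √23215 ≈ 5764.4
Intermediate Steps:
C = 5612 (C = 5565 + 47 = 5612)
C + √(21454 + (-9732 - 1*(-11493))) = 5612 + √(21454 + (-9732 - 1*(-11493))) = 5612 + √(21454 + (-9732 + 11493)) = 5612 + √(21454 + 1761) = 5612 + √23215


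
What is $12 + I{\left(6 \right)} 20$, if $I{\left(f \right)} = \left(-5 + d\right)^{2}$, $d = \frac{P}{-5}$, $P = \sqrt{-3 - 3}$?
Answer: $\frac{2536}{5} + 40 i \sqrt{6} \approx 507.2 + 97.98 i$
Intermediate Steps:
$P = i \sqrt{6}$ ($P = \sqrt{-6} = i \sqrt{6} \approx 2.4495 i$)
$d = - \frac{i \sqrt{6}}{5}$ ($d = \frac{i \sqrt{6}}{-5} = i \sqrt{6} \left(- \frac{1}{5}\right) = - \frac{i \sqrt{6}}{5} \approx - 0.4899 i$)
$I{\left(f \right)} = \left(-5 - \frac{i \sqrt{6}}{5}\right)^{2}$
$12 + I{\left(6 \right)} 20 = 12 + \frac{\left(25 + i \sqrt{6}\right)^{2}}{25} \cdot 20 = 12 + \frac{4 \left(25 + i \sqrt{6}\right)^{2}}{5}$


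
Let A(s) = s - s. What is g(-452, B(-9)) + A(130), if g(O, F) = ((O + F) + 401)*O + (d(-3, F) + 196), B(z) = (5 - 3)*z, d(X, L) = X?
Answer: 31381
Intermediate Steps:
B(z) = 2*z
g(O, F) = 193 + O*(401 + F + O) (g(O, F) = ((O + F) + 401)*O + (-3 + 196) = ((F + O) + 401)*O + 193 = (401 + F + O)*O + 193 = O*(401 + F + O) + 193 = 193 + O*(401 + F + O))
A(s) = 0
g(-452, B(-9)) + A(130) = (193 + (-452)**2 + 401*(-452) + (2*(-9))*(-452)) + 0 = (193 + 204304 - 181252 - 18*(-452)) + 0 = (193 + 204304 - 181252 + 8136) + 0 = 31381 + 0 = 31381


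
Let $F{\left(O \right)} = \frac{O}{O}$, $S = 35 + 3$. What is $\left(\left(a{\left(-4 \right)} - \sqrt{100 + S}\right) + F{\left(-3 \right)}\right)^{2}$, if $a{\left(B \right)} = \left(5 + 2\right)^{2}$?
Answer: $\left(50 - \sqrt{138}\right)^{2} \approx 1463.3$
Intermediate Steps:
$S = 38$
$F{\left(O \right)} = 1$
$a{\left(B \right)} = 49$ ($a{\left(B \right)} = 7^{2} = 49$)
$\left(\left(a{\left(-4 \right)} - \sqrt{100 + S}\right) + F{\left(-3 \right)}\right)^{2} = \left(\left(49 - \sqrt{100 + 38}\right) + 1\right)^{2} = \left(\left(49 - \sqrt{138}\right) + 1\right)^{2} = \left(50 - \sqrt{138}\right)^{2}$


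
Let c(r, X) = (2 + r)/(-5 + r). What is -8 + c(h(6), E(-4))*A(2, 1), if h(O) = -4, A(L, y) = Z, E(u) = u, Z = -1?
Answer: -74/9 ≈ -8.2222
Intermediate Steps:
A(L, y) = -1
c(r, X) = (2 + r)/(-5 + r)
-8 + c(h(6), E(-4))*A(2, 1) = -8 + ((2 - 4)/(-5 - 4))*(-1) = -8 + (-2/(-9))*(-1) = -8 - ⅑*(-2)*(-1) = -8 + (2/9)*(-1) = -8 - 2/9 = -74/9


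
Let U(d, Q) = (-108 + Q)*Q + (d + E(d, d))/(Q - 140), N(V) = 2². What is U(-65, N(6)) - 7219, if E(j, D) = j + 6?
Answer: -259559/34 ≈ -7634.1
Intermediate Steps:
E(j, D) = 6 + j
N(V) = 4
U(d, Q) = Q*(-108 + Q) + (6 + 2*d)/(-140 + Q) (U(d, Q) = (-108 + Q)*Q + (d + (6 + d))/(Q - 140) = Q*(-108 + Q) + (6 + 2*d)/(-140 + Q))
U(-65, N(6)) - 7219 = (6 + 4³ - 248*4² + 2*(-65) + 15120*4)/(-140 + 4) - 7219 = (6 + 64 - 248*16 - 130 + 60480)/(-136) - 7219 = -(6 + 64 - 3968 - 130 + 60480)/136 - 7219 = -1/136*56452 - 7219 = -14113/34 - 7219 = -259559/34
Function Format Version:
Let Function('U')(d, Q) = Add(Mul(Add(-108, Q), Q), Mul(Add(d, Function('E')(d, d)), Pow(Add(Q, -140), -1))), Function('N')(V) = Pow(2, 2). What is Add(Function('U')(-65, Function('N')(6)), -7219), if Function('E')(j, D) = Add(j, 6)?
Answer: Rational(-259559, 34) ≈ -7634.1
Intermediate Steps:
Function('E')(j, D) = Add(6, j)
Function('N')(V) = 4
Function('U')(d, Q) = Add(Mul(Q, Add(-108, Q)), Mul(Pow(Add(-140, Q), -1), Add(6, Mul(2, d)))) (Function('U')(d, Q) = Add(Mul(Add(-108, Q), Q), Mul(Add(d, Add(6, d)), Pow(Add(Q, -140), -1))) = Add(Mul(Q, Add(-108, Q)), Mul(Add(6, Mul(2, d)), Pow(Add(-140, Q), -1))) = Add(Mul(Q, Add(-108, Q)), Mul(Pow(Add(-140, Q), -1), Add(6, Mul(2, d)))))
Add(Function('U')(-65, Function('N')(6)), -7219) = Add(Mul(Pow(Add(-140, 4), -1), Add(6, Pow(4, 3), Mul(-248, Pow(4, 2)), Mul(2, -65), Mul(15120, 4))), -7219) = Add(Mul(Pow(-136, -1), Add(6, 64, Mul(-248, 16), -130, 60480)), -7219) = Add(Mul(Rational(-1, 136), Add(6, 64, -3968, -130, 60480)), -7219) = Add(Mul(Rational(-1, 136), 56452), -7219) = Add(Rational(-14113, 34), -7219) = Rational(-259559, 34)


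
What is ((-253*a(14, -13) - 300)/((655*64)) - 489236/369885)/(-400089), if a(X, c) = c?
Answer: 3880637371/1240722335309760 ≈ 3.1277e-6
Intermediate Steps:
((-253*a(14, -13) - 300)/((655*64)) - 489236/369885)/(-400089) = ((-253*(-13) - 300)/((655*64)) - 489236/369885)/(-400089) = ((3289 - 300)/41920 - 489236*1/369885)*(-1/400089) = (2989*(1/41920) - 489236/369885)*(-1/400089) = (2989/41920 - 489236/369885)*(-1/400089) = -3880637371/3101115840*(-1/400089) = 3880637371/1240722335309760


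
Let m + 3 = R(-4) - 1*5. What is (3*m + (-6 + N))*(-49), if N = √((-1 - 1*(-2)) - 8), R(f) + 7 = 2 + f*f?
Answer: -147 - 49*I*√7 ≈ -147.0 - 129.64*I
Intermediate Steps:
R(f) = -5 + f² (R(f) = -7 + (2 + f*f) = -7 + (2 + f²) = -5 + f²)
N = I*√7 (N = √((-1 + 2) - 8) = √(1 - 8) = √(-7) = I*√7 ≈ 2.6458*I)
m = 3 (m = -3 + ((-5 + (-4)²) - 1*5) = -3 + ((-5 + 16) - 5) = -3 + (11 - 5) = -3 + 6 = 3)
(3*m + (-6 + N))*(-49) = (3*3 + (-6 + I*√7))*(-49) = (9 + (-6 + I*√7))*(-49) = (3 + I*√7)*(-49) = -147 - 49*I*√7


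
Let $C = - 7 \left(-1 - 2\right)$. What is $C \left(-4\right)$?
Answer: $-84$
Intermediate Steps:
$C = 21$ ($C = \left(-7\right) \left(-3\right) = 21$)
$C \left(-4\right) = 21 \left(-4\right) = -84$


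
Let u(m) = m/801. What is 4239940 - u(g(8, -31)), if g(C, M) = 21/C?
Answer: 9056511833/2136 ≈ 4.2399e+6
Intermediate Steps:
u(m) = m/801 (u(m) = m*(1/801) = m/801)
4239940 - u(g(8, -31)) = 4239940 - 21/8/801 = 4239940 - 21*(⅛)/801 = 4239940 - 21/(801*8) = 4239940 - 1*7/2136 = 4239940 - 7/2136 = 9056511833/2136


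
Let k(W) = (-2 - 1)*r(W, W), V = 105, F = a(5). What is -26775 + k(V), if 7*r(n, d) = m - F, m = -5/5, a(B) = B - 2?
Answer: -187413/7 ≈ -26773.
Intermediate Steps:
a(B) = -2 + B
m = -1 (m = -5*⅕ = -1)
F = 3 (F = -2 + 5 = 3)
r(n, d) = -4/7 (r(n, d) = (-1 - 1*3)/7 = (-1 - 3)/7 = (⅐)*(-4) = -4/7)
k(W) = 12/7 (k(W) = (-2 - 1)*(-4/7) = -3*(-4/7) = 12/7)
-26775 + k(V) = -26775 + 12/7 = -187413/7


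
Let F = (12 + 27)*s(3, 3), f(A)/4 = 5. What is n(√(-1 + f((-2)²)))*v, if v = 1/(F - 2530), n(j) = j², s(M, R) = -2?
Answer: -19/2608 ≈ -0.0072853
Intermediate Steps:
f(A) = 20 (f(A) = 4*5 = 20)
F = -78 (F = (12 + 27)*(-2) = 39*(-2) = -78)
v = -1/2608 (v = 1/(-78 - 2530) = 1/(-2608) = -1/2608 ≈ -0.00038344)
n(√(-1 + f((-2)²)))*v = (√(-1 + 20))²*(-1/2608) = (√19)²*(-1/2608) = 19*(-1/2608) = -19/2608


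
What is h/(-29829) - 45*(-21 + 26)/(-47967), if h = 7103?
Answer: -111332692/476935881 ≈ -0.23343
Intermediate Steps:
h/(-29829) - 45*(-21 + 26)/(-47967) = 7103/(-29829) - 45*(-21 + 26)/(-47967) = 7103*(-1/29829) - 45*5*(-1/47967) = -7103/29829 - 225*(-1/47967) = -7103/29829 + 75/15989 = -111332692/476935881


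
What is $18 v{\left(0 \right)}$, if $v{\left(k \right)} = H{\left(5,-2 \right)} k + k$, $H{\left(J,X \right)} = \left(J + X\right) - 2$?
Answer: $0$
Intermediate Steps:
$H{\left(J,X \right)} = -2 + J + X$
$v{\left(k \right)} = 2 k$ ($v{\left(k \right)} = \left(-2 + 5 - 2\right) k + k = 1 k + k = k + k = 2 k$)
$18 v{\left(0 \right)} = 18 \cdot 2 \cdot 0 = 18 \cdot 0 = 0$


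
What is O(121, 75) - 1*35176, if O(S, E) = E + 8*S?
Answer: -34133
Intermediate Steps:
O(121, 75) - 1*35176 = (75 + 8*121) - 1*35176 = (75 + 968) - 35176 = 1043 - 35176 = -34133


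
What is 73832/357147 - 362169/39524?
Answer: -126429435875/14115878028 ≈ -8.9565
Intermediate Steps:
73832/357147 - 362169/39524 = -126429435875/14115878028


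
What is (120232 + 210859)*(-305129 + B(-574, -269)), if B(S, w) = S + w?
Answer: -101304575452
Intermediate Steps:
(120232 + 210859)*(-305129 + B(-574, -269)) = (120232 + 210859)*(-305129 + (-574 - 269)) = 331091*(-305129 - 843) = 331091*(-305972) = -101304575452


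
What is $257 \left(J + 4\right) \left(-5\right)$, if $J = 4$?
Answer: $-10280$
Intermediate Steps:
$257 \left(J + 4\right) \left(-5\right) = 257 \left(4 + 4\right) \left(-5\right) = 257 \cdot 8 \left(-5\right) = 257 \left(-40\right) = -10280$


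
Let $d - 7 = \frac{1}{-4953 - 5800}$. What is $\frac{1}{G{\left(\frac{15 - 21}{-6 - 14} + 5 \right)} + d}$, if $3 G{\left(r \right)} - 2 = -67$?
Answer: $- \frac{32259}{473135} \approx -0.068181$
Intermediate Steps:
$G{\left(r \right)} = - \frac{65}{3}$ ($G{\left(r \right)} = \frac{2}{3} + \frac{1}{3} \left(-67\right) = \frac{2}{3} - \frac{67}{3} = - \frac{65}{3}$)
$d = \frac{75270}{10753}$ ($d = 7 + \frac{1}{-4953 - 5800} = 7 + \frac{1}{-10753} = 7 - \frac{1}{10753} = \frac{75270}{10753} \approx 6.9999$)
$\frac{1}{G{\left(\frac{15 - 21}{-6 - 14} + 5 \right)} + d} = \frac{1}{- \frac{65}{3} + \frac{75270}{10753}} = \frac{1}{- \frac{473135}{32259}} = - \frac{32259}{473135}$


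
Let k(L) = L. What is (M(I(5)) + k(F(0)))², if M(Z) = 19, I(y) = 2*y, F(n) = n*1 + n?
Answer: 361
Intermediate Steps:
F(n) = 2*n (F(n) = n + n = 2*n)
(M(I(5)) + k(F(0)))² = (19 + 2*0)² = (19 + 0)² = 19² = 361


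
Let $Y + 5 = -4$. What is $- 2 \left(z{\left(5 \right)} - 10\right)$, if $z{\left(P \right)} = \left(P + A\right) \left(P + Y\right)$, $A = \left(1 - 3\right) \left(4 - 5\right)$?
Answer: $76$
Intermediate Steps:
$Y = -9$ ($Y = -5 - 4 = -9$)
$A = 2$ ($A = \left(-2\right) \left(-1\right) = 2$)
$z{\left(P \right)} = \left(-9 + P\right) \left(2 + P\right)$ ($z{\left(P \right)} = \left(P + 2\right) \left(P - 9\right) = \left(2 + P\right) \left(-9 + P\right) = \left(-9 + P\right) \left(2 + P\right)$)
$- 2 \left(z{\left(5 \right)} - 10\right) = - 2 \left(\left(-18 + 5^{2} - 35\right) - 10\right) = - 2 \left(\left(-18 + 25 - 35\right) - 10\right) = - 2 \left(-28 - 10\right) = \left(-2\right) \left(-38\right) = 76$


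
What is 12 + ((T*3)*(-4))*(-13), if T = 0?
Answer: 12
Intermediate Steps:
12 + ((T*3)*(-4))*(-13) = 12 + ((0*3)*(-4))*(-13) = 12 + (0*(-4))*(-13) = 12 + 0*(-13) = 12 + 0 = 12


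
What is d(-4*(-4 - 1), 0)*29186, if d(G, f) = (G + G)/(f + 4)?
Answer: 291860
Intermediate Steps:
d(G, f) = 2*G/(4 + f) (d(G, f) = (2*G)/(4 + f) = 2*G/(4 + f))
d(-4*(-4 - 1), 0)*29186 = (2*(-4*(-4 - 1))/(4 + 0))*29186 = (2*(-4*(-5))/4)*29186 = (2*20*(¼))*29186 = 10*29186 = 291860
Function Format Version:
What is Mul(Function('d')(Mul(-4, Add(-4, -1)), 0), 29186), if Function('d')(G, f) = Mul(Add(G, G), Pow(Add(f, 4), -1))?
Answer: 291860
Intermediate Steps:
Function('d')(G, f) = Mul(2, G, Pow(Add(4, f), -1)) (Function('d')(G, f) = Mul(Mul(2, G), Pow(Add(4, f), -1)) = Mul(2, G, Pow(Add(4, f), -1)))
Mul(Function('d')(Mul(-4, Add(-4, -1)), 0), 29186) = Mul(Mul(2, Mul(-4, Add(-4, -1)), Pow(Add(4, 0), -1)), 29186) = Mul(Mul(2, Mul(-4, -5), Pow(4, -1)), 29186) = Mul(Mul(2, 20, Rational(1, 4)), 29186) = Mul(10, 29186) = 291860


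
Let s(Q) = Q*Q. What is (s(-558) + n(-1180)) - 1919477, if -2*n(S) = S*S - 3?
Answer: -4608623/2 ≈ -2.3043e+6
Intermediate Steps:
n(S) = 3/2 - S²/2 (n(S) = -(S*S - 3)/2 = -(S² - 3)/2 = -(-3 + S²)/2 = 3/2 - S²/2)
s(Q) = Q²
(s(-558) + n(-1180)) - 1919477 = ((-558)² + (3/2 - ½*(-1180)²)) - 1919477 = (311364 + (3/2 - ½*1392400)) - 1919477 = (311364 + (3/2 - 696200)) - 1919477 = (311364 - 1392397/2) - 1919477 = -769669/2 - 1919477 = -4608623/2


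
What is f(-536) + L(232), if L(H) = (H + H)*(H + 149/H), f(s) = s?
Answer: 107410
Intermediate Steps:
L(H) = 2*H*(H + 149/H) (L(H) = (2*H)*(H + 149/H) = 2*H*(H + 149/H))
f(-536) + L(232) = -536 + (298 + 2*232**2) = -536 + (298 + 2*53824) = -536 + (298 + 107648) = -536 + 107946 = 107410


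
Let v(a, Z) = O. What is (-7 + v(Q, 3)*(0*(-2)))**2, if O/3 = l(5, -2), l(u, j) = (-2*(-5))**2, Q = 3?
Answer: 49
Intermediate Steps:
l(u, j) = 100 (l(u, j) = 10**2 = 100)
O = 300 (O = 3*100 = 300)
v(a, Z) = 300
(-7 + v(Q, 3)*(0*(-2)))**2 = (-7 + 300*(0*(-2)))**2 = (-7 + 300*0)**2 = (-7 + 0)**2 = (-7)**2 = 49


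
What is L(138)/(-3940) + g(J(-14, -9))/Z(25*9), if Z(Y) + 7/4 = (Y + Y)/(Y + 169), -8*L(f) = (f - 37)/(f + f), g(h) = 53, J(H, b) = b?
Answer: -363326704901/4167070080 ≈ -87.190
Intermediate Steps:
L(f) = -(-37 + f)/(16*f) (L(f) = -(f - 37)/(8*(f + f)) = -(-37 + f)/(8*(2*f)) = -(-37 + f)*1/(2*f)/8 = -(-37 + f)/(16*f))
Z(Y) = -7/4 + 2*Y/(169 + Y) (Z(Y) = -7/4 + (Y + Y)/(Y + 169) = -7/4 + (2*Y)/(169 + Y) = -7/4 + 2*Y/(169 + Y))
L(138)/(-3940) + g(J(-14, -9))/Z(25*9) = ((1/16)*(37 - 1*138)/138)/(-3940) + 53/(((-1183 + 25*9)/(4*(169 + 25*9)))) = ((1/16)*(1/138)*(37 - 138))*(-1/3940) + 53/(((-1183 + 225)/(4*(169 + 225)))) = ((1/16)*(1/138)*(-101))*(-1/3940) + 53/(((¼)*(-958)/394)) = -101/2208*(-1/3940) + 53/(((¼)*(1/394)*(-958))) = 101/8699520 + 53/(-479/788) = 101/8699520 + 53*(-788/479) = 101/8699520 - 41764/479 = -363326704901/4167070080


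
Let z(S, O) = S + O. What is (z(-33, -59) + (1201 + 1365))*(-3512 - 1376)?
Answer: -12092912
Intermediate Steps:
z(S, O) = O + S
(z(-33, -59) + (1201 + 1365))*(-3512 - 1376) = ((-59 - 33) + (1201 + 1365))*(-3512 - 1376) = (-92 + 2566)*(-4888) = 2474*(-4888) = -12092912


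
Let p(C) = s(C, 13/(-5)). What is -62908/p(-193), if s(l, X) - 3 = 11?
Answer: -31454/7 ≈ -4493.4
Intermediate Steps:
s(l, X) = 14 (s(l, X) = 3 + 11 = 14)
p(C) = 14
-62908/p(-193) = -62908/14 = -62908*1/14 = -31454/7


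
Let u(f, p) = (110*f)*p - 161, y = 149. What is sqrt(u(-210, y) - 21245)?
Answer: I*sqrt(3463306) ≈ 1861.0*I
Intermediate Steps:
u(f, p) = -161 + 110*f*p (u(f, p) = 110*f*p - 161 = -161 + 110*f*p)
sqrt(u(-210, y) - 21245) = sqrt((-161 + 110*(-210)*149) - 21245) = sqrt((-161 - 3441900) - 21245) = sqrt(-3442061 - 21245) = sqrt(-3463306) = I*sqrt(3463306)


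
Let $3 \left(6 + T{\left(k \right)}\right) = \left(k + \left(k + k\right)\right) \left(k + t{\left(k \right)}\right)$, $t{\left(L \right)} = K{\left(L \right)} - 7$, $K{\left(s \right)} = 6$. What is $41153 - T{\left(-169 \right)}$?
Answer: $12429$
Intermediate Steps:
$t{\left(L \right)} = -1$ ($t{\left(L \right)} = 6 - 7 = -1$)
$T{\left(k \right)} = -6 + k \left(-1 + k\right)$ ($T{\left(k \right)} = -6 + \frac{\left(k + \left(k + k\right)\right) \left(k - 1\right)}{3} = -6 + \frac{\left(k + 2 k\right) \left(-1 + k\right)}{3} = -6 + \frac{3 k \left(-1 + k\right)}{3} = -6 + k \left(-1 + k\right)$)
$41153 - T{\left(-169 \right)} = 41153 - \left(-6 + \left(-169\right)^{2} - -169\right) = 41153 - \left(-6 + 28561 + 169\right) = 41153 - 28724 = 12429$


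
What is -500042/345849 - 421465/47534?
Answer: -169532245213/16439586366 ≈ -10.312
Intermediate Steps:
-500042/345849 - 421465/47534 = -169532245213/16439586366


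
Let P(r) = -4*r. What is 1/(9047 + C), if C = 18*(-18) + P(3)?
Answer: 1/8711 ≈ 0.00011480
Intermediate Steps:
C = -336 (C = 18*(-18) - 4*3 = -324 - 12 = -336)
1/(9047 + C) = 1/(9047 - 336) = 1/8711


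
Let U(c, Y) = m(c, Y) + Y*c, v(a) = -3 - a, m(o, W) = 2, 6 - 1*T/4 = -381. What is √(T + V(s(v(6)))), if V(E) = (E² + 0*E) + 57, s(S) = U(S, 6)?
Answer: √4309 ≈ 65.643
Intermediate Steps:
T = 1548 (T = 24 - 4*(-381) = 24 + 1524 = 1548)
U(c, Y) = 2 + Y*c
s(S) = 2 + 6*S
V(E) = 57 + E² (V(E) = (E² + 0) + 57 = E² + 57 = 57 + E²)
√(T + V(s(v(6)))) = √(1548 + (57 + (2 + 6*(-3 - 1*6))²)) = √(1548 + (57 + (2 + 6*(-3 - 6))²)) = √(1548 + (57 + (2 + 6*(-9))²)) = √(1548 + (57 + (2 - 54)²)) = √(1548 + (57 + (-52)²)) = √(1548 + (57 + 2704)) = √(1548 + 2761) = √4309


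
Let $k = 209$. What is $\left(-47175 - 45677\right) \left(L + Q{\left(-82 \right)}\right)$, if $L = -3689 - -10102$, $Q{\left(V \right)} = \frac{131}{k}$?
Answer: $- \frac{124463277696}{209} \approx -5.9552 \cdot 10^{8}$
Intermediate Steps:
$Q{\left(V \right)} = \frac{131}{209}$
$L = 6413$ ($L = -3689 + 10102 = 6413$)
$\left(-47175 - 45677\right) \left(L + Q{\left(-82 \right)}\right) = \left(-47175 - 45677\right) \left(6413 + \frac{131}{209}\right) = \left(-92852\right) \frac{1340448}{209} = - \frac{124463277696}{209}$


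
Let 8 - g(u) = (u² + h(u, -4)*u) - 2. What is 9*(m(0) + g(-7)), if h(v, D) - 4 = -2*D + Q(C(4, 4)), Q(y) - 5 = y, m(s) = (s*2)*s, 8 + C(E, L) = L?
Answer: 468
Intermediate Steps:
C(E, L) = -8 + L
m(s) = 2*s² (m(s) = (2*s)*s = 2*s²)
Q(y) = 5 + y
h(v, D) = 5 - 2*D (h(v, D) = 4 + (-2*D + (5 + (-8 + 4))) = 4 + (-2*D + (5 - 4)) = 4 + (-2*D + 1) = 4 + (1 - 2*D) = 5 - 2*D)
g(u) = 10 - u² - 13*u (g(u) = 8 - ((u² + (5 - 2*(-4))*u) - 2) = 8 - ((u² + (5 + 8)*u) - 2) = 8 - ((u² + 13*u) - 2) = 8 - (-2 + u² + 13*u) = 8 + (2 - u² - 13*u) = 10 - u² - 13*u)
9*(m(0) + g(-7)) = 9*(2*0² + (10 - 1*(-7)² - 13*(-7))) = 9*(2*0 + (10 - 1*49 + 91)) = 9*(0 + (10 - 49 + 91)) = 9*(0 + 52) = 9*52 = 468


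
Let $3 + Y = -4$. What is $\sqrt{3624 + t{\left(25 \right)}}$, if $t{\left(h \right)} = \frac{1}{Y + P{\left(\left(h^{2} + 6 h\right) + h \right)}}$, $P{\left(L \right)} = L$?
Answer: $\frac{\sqrt{2278949569}}{793} \approx 60.2$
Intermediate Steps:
$Y = -7$ ($Y = -3 - 4 = -7$)
$t{\left(h \right)} = \frac{1}{-7 + h^{2} + 7 h}$ ($t{\left(h \right)} = \frac{1}{-7 + \left(\left(h^{2} + 6 h\right) + h\right)} = \frac{1}{-7 + \left(h^{2} + 7 h\right)} = \frac{1}{-7 + h^{2} + 7 h}$)
$\sqrt{3624 + t{\left(25 \right)}} = \sqrt{3624 + \frac{1}{-7 + 25 \left(7 + 25\right)}} = \sqrt{3624 + \frac{1}{-7 + 25 \cdot 32}} = \sqrt{3624 + \frac{1}{-7 + 800}} = \sqrt{3624 + \frac{1}{793}} = \sqrt{\frac{2873833}{793}} = \frac{\sqrt{2278949569}}{793}$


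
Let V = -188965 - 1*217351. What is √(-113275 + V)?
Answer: I*√519591 ≈ 720.83*I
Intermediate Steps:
V = -406316 (V = -188965 - 217351 = -406316)
√(-113275 + V) = √(-113275 - 406316) = √(-519591) = I*√519591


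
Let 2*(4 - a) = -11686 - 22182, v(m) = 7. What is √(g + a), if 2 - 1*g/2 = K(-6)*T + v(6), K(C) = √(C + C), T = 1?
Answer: 2*√(4232 - I*√3) ≈ 130.11 - 0.026625*I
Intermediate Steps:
a = 16938 (a = 4 - (-11686 - 22182)/2 = 4 - ½*(-33868) = 4 + 16934 = 16938)
K(C) = √2*√C (K(C) = √(2*C) = √2*√C)
g = -10 - 4*I*√3 (g = 4 - 2*((√2*√(-6))*1 + 7) = 4 - 2*((√2*(I*√6))*1 + 7) = 4 - 2*((2*I*√3)*1 + 7) = 4 - 2*(2*I*√3 + 7) = 4 - 2*(7 + 2*I*√3) = 4 + (-14 - 4*I*√3) = -10 - 4*I*√3 ≈ -10.0 - 6.9282*I)
√(g + a) = √((-10 - 4*I*√3) + 16938) = √(16928 - 4*I*√3)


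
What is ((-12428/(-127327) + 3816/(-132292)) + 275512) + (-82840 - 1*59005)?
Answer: 562883504680243/4211085871 ≈ 1.3367e+5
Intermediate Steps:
((-12428/(-127327) + 3816/(-132292)) + 275512) + (-82840 - 1*59005) = ((-12428*(-1/127327) + 3816*(-1/132292)) + 275512) + (-82840 - 59005) = ((12428/127327 - 954/33073) + 275512) - 141845 = (289561286/4211085871 + 275512) - 141845 = 1160204980052238/4211085871 - 141845 = 562883504680243/4211085871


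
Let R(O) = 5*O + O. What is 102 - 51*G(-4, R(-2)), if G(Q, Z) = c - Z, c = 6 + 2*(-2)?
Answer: -612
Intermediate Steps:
c = 2 (c = 6 - 4 = 2)
R(O) = 6*O
G(Q, Z) = 2 - Z
102 - 51*G(-4, R(-2)) = 102 - 51*(2 - 6*(-2)) = 102 - 51*(2 - 1*(-12)) = 102 - 51*(2 + 12) = 102 - 51*14 = 102 - 714 = -612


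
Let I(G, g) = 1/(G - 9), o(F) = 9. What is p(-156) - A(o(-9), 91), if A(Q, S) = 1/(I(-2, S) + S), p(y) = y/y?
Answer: 989/1000 ≈ 0.98900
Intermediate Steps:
p(y) = 1
I(G, g) = 1/(-9 + G)
A(Q, S) = 1/(-1/11 + S) (A(Q, S) = 1/(1/(-9 - 2) + S) = 1/(1/(-11) + S) = 1/(-1/11 + S))
p(-156) - A(o(-9), 91) = 1 - 11/(-1 + 11*91) = 1 - 11/(-1 + 1001) = 1 - 11/1000 = 989/1000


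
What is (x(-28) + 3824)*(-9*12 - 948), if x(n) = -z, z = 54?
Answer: -3981120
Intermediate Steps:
x(n) = -54 (x(n) = -1*54 = -54)
(x(-28) + 3824)*(-9*12 - 948) = (-54 + 3824)*(-9*12 - 948) = 3770*(-108 - 948) = 3770*(-1056) = -3981120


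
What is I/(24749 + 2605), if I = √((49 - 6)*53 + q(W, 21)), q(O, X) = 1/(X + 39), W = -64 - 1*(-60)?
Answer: √2051115/820620 ≈ 0.0017452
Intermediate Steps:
W = -4 (W = -64 + 60 = -4)
q(O, X) = 1/(39 + X)
I = √2051115/30 (I = √((49 - 6)*53 + 1/(39 + 21)) = √(43*53 + 1/60) = √(2279 + 1/60) = √(136741/60) = √2051115/30 ≈ 47.739)
I/(24749 + 2605) = (√2051115/30)/(24749 + 2605) = (√2051115/30)/27354 = (√2051115/30)*(1/27354) = √2051115/820620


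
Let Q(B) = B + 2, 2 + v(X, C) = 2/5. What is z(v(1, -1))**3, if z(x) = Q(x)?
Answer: 8/125 ≈ 0.064000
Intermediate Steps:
v(X, C) = -8/5 (v(X, C) = -2 + 2/5 = -8/5)
Q(B) = 2 + B
z(x) = 2 + x
z(v(1, -1))**3 = (2 - 8/5)**3 = (2/5)**3 = 8/125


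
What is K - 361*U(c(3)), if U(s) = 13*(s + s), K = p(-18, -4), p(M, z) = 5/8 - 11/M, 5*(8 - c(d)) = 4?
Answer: -24328067/360 ≈ -67578.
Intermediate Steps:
c(d) = 36/5 (c(d) = 8 - ⅕*4 = 8 - ⅘ = 36/5)
p(M, z) = 5/8 - 11/M (p(M, z) = 5*(⅛) - 11/M = 5/8 - 11/M)
K = 89/72 (K = 5/8 - 11/(-18) = 5/8 - 11*(-1/18) = 5/8 + 11/18 = 89/72 ≈ 1.2361)
U(s) = 26*s (U(s) = 13*(2*s) = 26*s)
K - 361*U(c(3)) = 89/72 - 9386*36/5 = 89/72 - 361*936/5 = 89/72 - 337896/5 = -24328067/360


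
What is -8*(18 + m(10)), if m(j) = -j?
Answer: -64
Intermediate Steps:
-8*(18 + m(10)) = -8*(18 - 1*10) = -8*(18 - 10) = -8*8 = -64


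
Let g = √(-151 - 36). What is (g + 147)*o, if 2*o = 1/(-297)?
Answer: -49/198 - I*√187/594 ≈ -0.24747 - 0.023022*I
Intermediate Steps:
o = -1/594 (o = (½)/(-297) = (½)*(-1/297) = -1/594 ≈ -0.0016835)
g = I*√187 (g = √(-187) = I*√187 ≈ 13.675*I)
(g + 147)*o = (I*√187 + 147)*(-1/594) = (147 + I*√187)*(-1/594) = -49/198 - I*√187/594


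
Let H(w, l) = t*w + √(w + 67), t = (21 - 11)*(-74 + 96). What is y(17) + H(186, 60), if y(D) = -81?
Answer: 40839 + √253 ≈ 40855.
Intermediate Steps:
t = 220 (t = 10*22 = 220)
H(w, l) = √(67 + w) + 220*w (H(w, l) = 220*w + √(w + 67) = 220*w + √(67 + w) = √(67 + w) + 220*w)
y(17) + H(186, 60) = -81 + (√(67 + 186) + 220*186) = -81 + (√253 + 40920) = -81 + (40920 + √253) = 40839 + √253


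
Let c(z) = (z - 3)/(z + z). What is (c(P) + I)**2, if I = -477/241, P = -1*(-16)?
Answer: 147161161/59474944 ≈ 2.4743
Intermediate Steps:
P = 16
c(z) = (-3 + z)/(2*z) (c(z) = (-3 + z)/((2*z)) = (-3 + z)*(1/(2*z)) = (-3 + z)/(2*z))
I = -477/241 (I = -477*1/241 = -477/241 ≈ -1.9793)
(c(P) + I)**2 = ((1/2)*(-3 + 16)/16 - 477/241)**2 = ((1/2)*(1/16)*13 - 477/241)**2 = (13/32 - 477/241)**2 = (-12131/7712)**2 = 147161161/59474944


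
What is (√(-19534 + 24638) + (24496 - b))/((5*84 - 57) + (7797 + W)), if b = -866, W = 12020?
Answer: 12681/10090 + √319/5045 ≈ 1.2603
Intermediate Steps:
(√(-19534 + 24638) + (24496 - b))/((5*84 - 57) + (7797 + W)) = (√(-19534 + 24638) + (24496 - 1*(-866)))/((5*84 - 57) + (7797 + 12020)) = (√5104 + (24496 + 866))/((420 - 57) + 19817) = (4*√319 + 25362)/(363 + 19817) = (25362 + 4*√319)/20180 = (25362 + 4*√319)*(1/20180) = 12681/10090 + √319/5045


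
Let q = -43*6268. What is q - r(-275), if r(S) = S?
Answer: -269249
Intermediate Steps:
q = -269524
q - r(-275) = -269524 - 1*(-275) = -269524 + 275 = -269249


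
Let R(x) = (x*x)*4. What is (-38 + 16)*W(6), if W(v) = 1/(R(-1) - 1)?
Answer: -22/3 ≈ -7.3333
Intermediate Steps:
R(x) = 4*x² (R(x) = x²*4 = 4*x²)
W(v) = ⅓ (W(v) = 1/(4*(-1)² - 1) = 1/(4*1 - 1) = 1/(4 - 1) = 1/3 = ⅓)
(-38 + 16)*W(6) = (-38 + 16)*(⅓) = -22*⅓ = -22/3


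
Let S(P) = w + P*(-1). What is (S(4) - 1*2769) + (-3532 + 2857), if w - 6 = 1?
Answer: -3441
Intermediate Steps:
w = 7 (w = 6 + 1 = 7)
S(P) = 7 - P (S(P) = 7 + P*(-1) = 7 - P)
(S(4) - 1*2769) + (-3532 + 2857) = ((7 - 1*4) - 1*2769) + (-3532 + 2857) = ((7 - 4) - 2769) - 675 = (3 - 2769) - 675 = -2766 - 675 = -3441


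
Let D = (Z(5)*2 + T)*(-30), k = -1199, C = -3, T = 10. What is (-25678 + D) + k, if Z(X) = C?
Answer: -26997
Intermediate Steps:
Z(X) = -3
D = -120 (D = (-3*2 + 10)*(-30) = (-6 + 10)*(-30) = 4*(-30) = -120)
(-25678 + D) + k = (-25678 - 120) - 1199 = -25798 - 1199 = -26997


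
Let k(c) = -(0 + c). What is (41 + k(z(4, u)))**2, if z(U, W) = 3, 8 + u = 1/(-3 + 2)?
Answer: 1444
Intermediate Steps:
u = -9 (u = -8 + 1/(-3 + 2) = -8 + 1/(-1) = -8 - 1 = -9)
k(c) = -c
(41 + k(z(4, u)))**2 = (41 - 1*3)**2 = (41 - 3)**2 = 38**2 = 1444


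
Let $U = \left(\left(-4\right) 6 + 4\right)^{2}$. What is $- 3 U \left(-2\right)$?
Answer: $2400$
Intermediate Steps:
$U = 400$ ($U = \left(-24 + 4\right)^{2} = \left(-20\right)^{2} = 400$)
$- 3 U \left(-2\right) = \left(-3\right) 400 \left(-2\right) = \left(-1200\right) \left(-2\right) = 2400$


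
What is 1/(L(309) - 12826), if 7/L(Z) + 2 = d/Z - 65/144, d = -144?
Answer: -43271/555097670 ≈ -7.7952e-5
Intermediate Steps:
L(Z) = 7/(-353/144 - 144/Z) (L(Z) = 7/(-2 + (-144/Z - 65/144)) = 7/(-2 + (-65/144 - 144/Z)) = 7/(-353/144 - 144/Z))
1/(L(309) - 12826) = 1/(-1008*309/(20736 + 353*309) - 12826) = 1/(-1008*309/(20736 + 109077) - 12826) = 1/(-1008*309/129813 - 12826) = 1/(-1008*309*1/129813 - 12826) = 1/(-103824/43271 - 12826) = 1/(-555097670/43271) = -43271/555097670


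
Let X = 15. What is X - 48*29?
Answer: -1377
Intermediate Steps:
X - 48*29 = 15 - 48*29 = 15 - 1392 = -1377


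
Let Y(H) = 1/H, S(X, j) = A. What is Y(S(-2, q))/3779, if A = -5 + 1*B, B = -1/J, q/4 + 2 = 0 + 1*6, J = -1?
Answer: -1/15116 ≈ -6.6155e-5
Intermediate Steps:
q = 16 (q = -8 + 4*(0 + 1*6) = -8 + 4*(0 + 6) = -8 + 4*6 = -8 + 24 = 16)
B = 1 (B = -1/(-1) = -1*(-1) = 1)
A = -4 (A = -5 + 1*1 = -5 + 1 = -4)
S(X, j) = -4
Y(S(-2, q))/3779 = 1/(-4*3779) = -¼*1/3779 = -1/15116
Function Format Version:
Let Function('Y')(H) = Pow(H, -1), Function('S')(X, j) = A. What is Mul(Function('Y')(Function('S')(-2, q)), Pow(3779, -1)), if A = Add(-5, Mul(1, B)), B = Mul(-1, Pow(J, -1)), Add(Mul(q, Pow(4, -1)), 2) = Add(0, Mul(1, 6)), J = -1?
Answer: Rational(-1, 15116) ≈ -6.6155e-5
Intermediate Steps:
q = 16 (q = Add(-8, Mul(4, Add(0, Mul(1, 6)))) = Add(-8, Mul(4, Add(0, 6))) = Add(-8, Mul(4, 6)) = Add(-8, 24) = 16)
B = 1 (B = Mul(-1, Pow(-1, -1)) = Mul(-1, -1) = 1)
A = -4 (A = Add(-5, Mul(1, 1)) = Add(-5, 1) = -4)
Function('S')(X, j) = -4
Mul(Function('Y')(Function('S')(-2, q)), Pow(3779, -1)) = Mul(Pow(-4, -1), Pow(3779, -1)) = Mul(Rational(-1, 4), Rational(1, 3779)) = Rational(-1, 15116)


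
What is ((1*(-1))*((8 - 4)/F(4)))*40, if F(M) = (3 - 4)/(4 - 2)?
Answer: 320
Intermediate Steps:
F(M) = -½ (F(M) = -1/2 = -1*½ = -½)
((1*(-1))*((8 - 4)/F(4)))*40 = ((1*(-1))*((8 - 4)/(-½)))*40 = -4*(-2)*40 = -1*(-8)*40 = 8*40 = 320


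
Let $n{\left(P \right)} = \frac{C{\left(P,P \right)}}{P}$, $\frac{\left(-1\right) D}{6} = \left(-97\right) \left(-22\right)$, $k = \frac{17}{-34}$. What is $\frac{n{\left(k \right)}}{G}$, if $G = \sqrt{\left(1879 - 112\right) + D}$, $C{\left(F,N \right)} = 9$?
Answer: $\frac{6 i \sqrt{11037}}{3679} \approx 0.17134 i$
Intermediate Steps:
$k = - \frac{1}{2}$ ($k = 17 \left(- \frac{1}{34}\right) = - \frac{1}{2} \approx -0.5$)
$D = -12804$ ($D = - 6 \left(\left(-97\right) \left(-22\right)\right) = \left(-6\right) 2134 = -12804$)
$n{\left(P \right)} = \frac{9}{P}$
$G = i \sqrt{11037}$ ($G = \sqrt{\left(1879 - 112\right) - 12804} = \sqrt{1767 - 12804} = \sqrt{-11037} = i \sqrt{11037} \approx 105.06 i$)
$\frac{n{\left(k \right)}}{G} = \frac{9 \frac{1}{- \frac{1}{2}}}{i \sqrt{11037}} = 9 \left(-2\right) \left(- \frac{i \sqrt{11037}}{11037}\right) = - 18 \left(- \frac{i \sqrt{11037}}{11037}\right) = \frac{6 i \sqrt{11037}}{3679}$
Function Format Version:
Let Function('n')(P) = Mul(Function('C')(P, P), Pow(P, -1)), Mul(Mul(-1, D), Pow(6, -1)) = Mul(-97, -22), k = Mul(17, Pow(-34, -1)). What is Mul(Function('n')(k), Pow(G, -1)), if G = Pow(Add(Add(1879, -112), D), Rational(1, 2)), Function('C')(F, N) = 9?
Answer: Mul(Rational(6, 3679), I, Pow(11037, Rational(1, 2))) ≈ Mul(0.17134, I)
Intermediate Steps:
k = Rational(-1, 2) (k = Mul(17, Rational(-1, 34)) = Rational(-1, 2) ≈ -0.50000)
D = -12804 (D = Mul(-6, Mul(-97, -22)) = Mul(-6, 2134) = -12804)
Function('n')(P) = Mul(9, Pow(P, -1))
G = Mul(I, Pow(11037, Rational(1, 2))) (G = Pow(Add(Add(1879, -112), -12804), Rational(1, 2)) = Pow(Add(1767, -12804), Rational(1, 2)) = Pow(-11037, Rational(1, 2)) = Mul(I, Pow(11037, Rational(1, 2))) ≈ Mul(105.06, I))
Mul(Function('n')(k), Pow(G, -1)) = Mul(Mul(9, Pow(Rational(-1, 2), -1)), Pow(Mul(I, Pow(11037, Rational(1, 2))), -1)) = Mul(Mul(9, -2), Mul(Rational(-1, 11037), I, Pow(11037, Rational(1, 2)))) = Mul(-18, Mul(Rational(-1, 11037), I, Pow(11037, Rational(1, 2)))) = Mul(Rational(6, 3679), I, Pow(11037, Rational(1, 2)))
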